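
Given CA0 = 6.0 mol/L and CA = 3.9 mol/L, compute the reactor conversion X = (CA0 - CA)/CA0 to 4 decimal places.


X = (CA0 - CA) / CA0
X = (6.0 - 3.9) / 6.0
X = 2.1 / 6.0
X = 0.3500


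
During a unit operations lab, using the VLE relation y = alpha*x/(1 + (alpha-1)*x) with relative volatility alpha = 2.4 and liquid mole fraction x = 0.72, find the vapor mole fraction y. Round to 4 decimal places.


y = alpha*x / (1 + (alpha-1)*x)
y = 2.4*0.72 / (1 + (2.4-1)*0.72)
y = 1.728 / (1 + 1.008)
y = 1.728 / 2.008
y = 0.8606


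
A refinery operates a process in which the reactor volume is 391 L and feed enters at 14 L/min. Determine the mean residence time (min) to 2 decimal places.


tau = V / v0
tau = 391 / 14
tau = 27.93 min


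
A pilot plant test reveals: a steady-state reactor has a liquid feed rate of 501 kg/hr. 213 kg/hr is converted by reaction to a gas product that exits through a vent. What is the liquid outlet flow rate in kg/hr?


Steady-state mass balance on the main outlet: F_out = F_in - F_removed
F_out = 501 - 213
F_out = 288 kg/hr


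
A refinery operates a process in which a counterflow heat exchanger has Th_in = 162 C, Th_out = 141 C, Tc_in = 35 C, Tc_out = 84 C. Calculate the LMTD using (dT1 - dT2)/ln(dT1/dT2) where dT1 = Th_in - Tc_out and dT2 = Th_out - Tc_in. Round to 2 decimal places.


dT1 = Th_in - Tc_out = 162 - 84 = 78
dT2 = Th_out - Tc_in = 141 - 35 = 106
LMTD = (dT1 - dT2) / ln(dT1/dT2)
LMTD = (78 - 106) / ln(78/106)
LMTD = 91.29 K


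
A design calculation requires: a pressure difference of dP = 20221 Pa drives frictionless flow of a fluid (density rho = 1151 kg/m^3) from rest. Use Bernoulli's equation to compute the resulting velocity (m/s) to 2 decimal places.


v = sqrt(2*dP/rho)
v = sqrt(2*20221/1151)
v = sqrt(35.136403)
v = 5.93 m/s


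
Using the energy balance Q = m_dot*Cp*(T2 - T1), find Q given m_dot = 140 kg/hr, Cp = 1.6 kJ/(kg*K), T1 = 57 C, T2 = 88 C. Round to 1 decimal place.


Q = m_dot * Cp * (T2 - T1)
Q = 140 * 1.6 * (88 - 57)
Q = 140 * 1.6 * 31
Q = 6944.0 kJ/hr


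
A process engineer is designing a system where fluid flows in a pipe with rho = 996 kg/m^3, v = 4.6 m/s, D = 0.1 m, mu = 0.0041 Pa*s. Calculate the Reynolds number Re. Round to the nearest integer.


Re = rho * v * D / mu
Re = 996 * 4.6 * 0.1 / 0.0041
Re = 458.16 / 0.0041
Re = 111746


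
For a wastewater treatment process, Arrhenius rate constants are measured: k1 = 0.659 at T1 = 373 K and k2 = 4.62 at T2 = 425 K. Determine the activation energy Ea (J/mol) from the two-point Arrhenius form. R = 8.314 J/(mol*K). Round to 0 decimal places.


Ea = R * ln(k2/k1) / (1/T1 - 1/T2)
ln(k2/k1) = ln(4.62/0.659) = 1.9474264
1/T1 - 1/T2 = 1/373 - 1/425 = 0.000328023971
Ea = 8.314 * 1.9474264 / 0.000328023971
Ea = 49359 J/mol


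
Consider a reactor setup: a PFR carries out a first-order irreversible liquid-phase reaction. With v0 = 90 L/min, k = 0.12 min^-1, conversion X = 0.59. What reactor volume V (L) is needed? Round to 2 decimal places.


V = (v0/k) * ln(1/(1-X))
V = (90/0.12) * ln(1/(1-0.59))
V = 750.0 * ln(2.439024)
V = 750.0 * 0.891598
V = 668.70 L


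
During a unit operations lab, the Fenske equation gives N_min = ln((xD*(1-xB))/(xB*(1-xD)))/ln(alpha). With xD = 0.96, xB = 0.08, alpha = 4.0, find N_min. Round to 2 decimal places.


N_min = ln((xD*(1-xB))/(xB*(1-xD))) / ln(alpha)
Numerator inside ln: 0.8832 / 0.0032 = 276.0
ln(276.0) = 5.620401
ln(alpha) = ln(4.0) = 1.386294
N_min = 5.620401 / 1.386294 = 4.05


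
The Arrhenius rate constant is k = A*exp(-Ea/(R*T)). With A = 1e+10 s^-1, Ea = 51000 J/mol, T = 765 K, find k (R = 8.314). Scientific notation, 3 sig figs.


k = A * exp(-Ea/(R*T))
k = 1e+10 * exp(-51000 / (8.314 * 765))
k = 1e+10 * exp(-8.018603)
k = 3.29e+06


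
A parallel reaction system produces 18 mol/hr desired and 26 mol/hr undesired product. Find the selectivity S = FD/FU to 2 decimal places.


S = desired product rate / undesired product rate
S = 18 / 26
S = 0.69


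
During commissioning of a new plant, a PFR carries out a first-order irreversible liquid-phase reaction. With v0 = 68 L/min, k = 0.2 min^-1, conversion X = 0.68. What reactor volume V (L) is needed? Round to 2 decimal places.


V = (v0/k) * ln(1/(1-X))
V = (68/0.2) * ln(1/(1-0.68))
V = 340.0 * ln(3.125)
V = 340.0 * 1.139434
V = 387.41 L


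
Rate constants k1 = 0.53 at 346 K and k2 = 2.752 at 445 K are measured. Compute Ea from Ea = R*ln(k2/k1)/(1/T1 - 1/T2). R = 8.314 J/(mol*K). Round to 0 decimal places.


Ea = R * ln(k2/k1) / (1/T1 - 1/T2)
ln(k2/k1) = ln(2.752/0.53) = 1.6472062
1/T1 - 1/T2 = 1/346 - 1/445 = 0.000642982399
Ea = 8.314 * 1.6472062 / 0.000642982399
Ea = 21299 J/mol


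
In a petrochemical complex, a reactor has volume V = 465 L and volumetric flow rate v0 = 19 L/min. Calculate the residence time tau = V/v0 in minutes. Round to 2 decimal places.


tau = V / v0
tau = 465 / 19
tau = 24.47 min


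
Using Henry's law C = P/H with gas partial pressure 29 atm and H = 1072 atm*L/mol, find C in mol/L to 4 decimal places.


C = P / H
C = 29 / 1072
C = 0.0271 mol/L


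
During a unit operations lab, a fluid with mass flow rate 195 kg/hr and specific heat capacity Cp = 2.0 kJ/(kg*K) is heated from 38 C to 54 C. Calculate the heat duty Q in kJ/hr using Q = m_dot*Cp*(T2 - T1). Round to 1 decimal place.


Q = m_dot * Cp * (T2 - T1)
Q = 195 * 2.0 * (54 - 38)
Q = 195 * 2.0 * 16
Q = 6240.0 kJ/hr


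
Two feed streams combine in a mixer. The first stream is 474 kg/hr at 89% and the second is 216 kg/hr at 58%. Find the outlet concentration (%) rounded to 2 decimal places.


Mass balance on solute: F1*x1 + F2*x2 = F3*x3
F3 = F1 + F2 = 474 + 216 = 690 kg/hr
x3 = (F1*x1 + F2*x2)/F3
x3 = (474*0.89 + 216*0.58) / 690
x3 = 79.30%


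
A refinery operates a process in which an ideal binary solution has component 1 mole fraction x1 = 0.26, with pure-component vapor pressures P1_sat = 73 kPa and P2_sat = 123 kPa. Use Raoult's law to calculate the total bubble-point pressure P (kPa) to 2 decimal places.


P = x1*P1_sat + x2*P2_sat
x2 = 1 - x1 = 1 - 0.26 = 0.74
P = 0.26*73 + 0.74*123
P = 18.98 + 91.02
P = 110.00 kPa


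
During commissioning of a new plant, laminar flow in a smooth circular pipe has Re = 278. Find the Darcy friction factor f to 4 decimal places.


f = 64 / Re
f = 64 / 278
f = 0.2302


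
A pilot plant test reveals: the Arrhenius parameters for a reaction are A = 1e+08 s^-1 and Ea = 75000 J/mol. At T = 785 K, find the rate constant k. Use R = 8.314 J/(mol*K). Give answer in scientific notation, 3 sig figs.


k = A * exp(-Ea/(R*T))
k = 1e+08 * exp(-75000 / (8.314 * 785))
k = 1e+08 * exp(-11.491629)
k = 1.02e+03


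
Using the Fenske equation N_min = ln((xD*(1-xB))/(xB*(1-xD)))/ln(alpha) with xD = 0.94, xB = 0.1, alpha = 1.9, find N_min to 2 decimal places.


N_min = ln((xD*(1-xB))/(xB*(1-xD))) / ln(alpha)
Numerator inside ln: 0.846 / 0.006 = 141.0
ln(141.0) = 4.94876
ln(alpha) = ln(1.9) = 0.641854
N_min = 4.94876 / 0.641854 = 7.71


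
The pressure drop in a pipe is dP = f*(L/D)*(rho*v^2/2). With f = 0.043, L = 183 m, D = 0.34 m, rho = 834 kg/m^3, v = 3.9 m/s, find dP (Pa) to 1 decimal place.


dP = f * (L/D) * (rho*v^2/2)
dP = 0.043 * (183/0.34) * (834*3.9^2/2)
L/D = 538.23529412
rho*v^2/2 = 834*15.21/2 = 6342.57
dP = 0.043 * 538.23529412 * 6342.57
dP = 146793.2 Pa


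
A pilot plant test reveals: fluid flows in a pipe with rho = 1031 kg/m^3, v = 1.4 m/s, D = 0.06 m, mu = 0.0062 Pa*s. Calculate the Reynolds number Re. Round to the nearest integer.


Re = rho * v * D / mu
Re = 1031 * 1.4 * 0.06 / 0.0062
Re = 86.604 / 0.0062
Re = 13968


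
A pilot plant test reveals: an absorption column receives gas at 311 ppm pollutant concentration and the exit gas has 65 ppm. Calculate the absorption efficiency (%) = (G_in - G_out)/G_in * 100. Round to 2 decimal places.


Efficiency = (G_in - G_out) / G_in * 100%
Efficiency = (311 - 65) / 311 * 100
Efficiency = 246 / 311 * 100
Efficiency = 79.10%


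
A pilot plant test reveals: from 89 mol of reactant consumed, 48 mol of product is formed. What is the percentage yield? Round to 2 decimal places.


Yield = (moles product / moles consumed) * 100%
Yield = (48 / 89) * 100
Yield = 0.5393 * 100
Yield = 53.93%


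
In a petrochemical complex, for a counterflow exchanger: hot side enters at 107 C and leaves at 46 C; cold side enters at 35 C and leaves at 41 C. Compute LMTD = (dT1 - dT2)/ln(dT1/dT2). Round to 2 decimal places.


dT1 = Th_in - Tc_out = 107 - 41 = 66
dT2 = Th_out - Tc_in = 46 - 35 = 11
LMTD = (dT1 - dT2) / ln(dT1/dT2)
LMTD = (66 - 11) / ln(66/11)
LMTD = 30.70 K


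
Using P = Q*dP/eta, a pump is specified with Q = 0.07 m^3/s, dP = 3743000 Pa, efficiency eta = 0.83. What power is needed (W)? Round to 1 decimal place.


P = Q * dP / eta
P = 0.07 * 3743000 / 0.83
P = 262010.0 / 0.83
P = 315674.7 W


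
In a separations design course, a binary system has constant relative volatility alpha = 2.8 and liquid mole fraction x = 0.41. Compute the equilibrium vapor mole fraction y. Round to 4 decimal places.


y = alpha*x / (1 + (alpha-1)*x)
y = 2.8*0.41 / (1 + (2.8-1)*0.41)
y = 1.148 / (1 + 0.738)
y = 1.148 / 1.738
y = 0.6605


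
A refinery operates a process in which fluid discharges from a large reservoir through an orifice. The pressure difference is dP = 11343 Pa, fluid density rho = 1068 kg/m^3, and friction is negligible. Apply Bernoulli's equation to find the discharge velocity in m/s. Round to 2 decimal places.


v = sqrt(2*dP/rho)
v = sqrt(2*11343/1068)
v = sqrt(21.241573)
v = 4.61 m/s


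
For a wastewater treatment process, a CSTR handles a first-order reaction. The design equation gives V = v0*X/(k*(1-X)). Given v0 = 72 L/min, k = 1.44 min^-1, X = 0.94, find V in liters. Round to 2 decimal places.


V = v0 * X / (k * (1 - X))
V = 72 * 0.94 / (1.44 * (1 - 0.94))
V = 67.68 / (1.44 * 0.06)
V = 67.68 / 0.0864
V = 783.33 L


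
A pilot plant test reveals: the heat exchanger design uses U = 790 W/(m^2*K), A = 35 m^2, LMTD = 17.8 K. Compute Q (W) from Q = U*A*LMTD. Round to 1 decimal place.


Q = U * A * LMTD
Q = 790 * 35 * 17.8
Q = 492170.0 W


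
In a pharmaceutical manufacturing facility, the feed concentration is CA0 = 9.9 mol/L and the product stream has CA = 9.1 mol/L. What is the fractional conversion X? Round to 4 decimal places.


X = (CA0 - CA) / CA0
X = (9.9 - 9.1) / 9.9
X = 0.8 / 9.9
X = 0.0808


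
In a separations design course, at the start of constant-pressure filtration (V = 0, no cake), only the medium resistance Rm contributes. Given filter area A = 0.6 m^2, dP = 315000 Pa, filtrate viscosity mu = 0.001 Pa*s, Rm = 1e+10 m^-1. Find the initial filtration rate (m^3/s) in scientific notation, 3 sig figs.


rate = A * dP / (mu * Rm)
rate = 0.6 * 315000 / (0.001 * 1e+10)
rate = 189000.0 / 1.000e+07
rate = 1.89e-02 m^3/s


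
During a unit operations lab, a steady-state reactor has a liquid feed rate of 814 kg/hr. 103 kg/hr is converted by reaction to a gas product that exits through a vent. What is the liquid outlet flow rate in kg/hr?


Steady-state mass balance on the main outlet: F_out = F_in - F_removed
F_out = 814 - 103
F_out = 711 kg/hr


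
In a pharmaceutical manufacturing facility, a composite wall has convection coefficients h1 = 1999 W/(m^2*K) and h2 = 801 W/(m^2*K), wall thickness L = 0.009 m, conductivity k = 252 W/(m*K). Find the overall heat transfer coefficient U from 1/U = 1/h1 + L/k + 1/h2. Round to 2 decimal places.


1/U = 1/h1 + L/k + 1/h2
1/U = 1/1999 + 0.009/252 + 1/801
1/U = 0.0005002501 + 3.57143e-05 + 0.0012484395
1/U = 0.0017844039
U = 560.41 W/(m^2*K)


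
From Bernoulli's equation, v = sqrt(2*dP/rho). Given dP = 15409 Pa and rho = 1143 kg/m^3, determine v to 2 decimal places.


v = sqrt(2*dP/rho)
v = sqrt(2*15409/1143)
v = sqrt(26.96238)
v = 5.19 m/s


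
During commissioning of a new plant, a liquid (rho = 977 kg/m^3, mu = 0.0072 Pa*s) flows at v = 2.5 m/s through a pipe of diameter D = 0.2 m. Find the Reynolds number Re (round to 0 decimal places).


Re = rho * v * D / mu
Re = 977 * 2.5 * 0.2 / 0.0072
Re = 488.5 / 0.0072
Re = 67847


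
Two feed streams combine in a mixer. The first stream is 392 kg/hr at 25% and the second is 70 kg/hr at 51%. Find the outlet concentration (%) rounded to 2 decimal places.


Mass balance on solute: F1*x1 + F2*x2 = F3*x3
F3 = F1 + F2 = 392 + 70 = 462 kg/hr
x3 = (F1*x1 + F2*x2)/F3
x3 = (392*0.25 + 70*0.51) / 462
x3 = 28.94%


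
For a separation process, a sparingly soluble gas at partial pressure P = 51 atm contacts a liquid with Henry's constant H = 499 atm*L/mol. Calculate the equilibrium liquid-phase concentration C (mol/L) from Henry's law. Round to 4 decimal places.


C = P / H
C = 51 / 499
C = 0.1022 mol/L


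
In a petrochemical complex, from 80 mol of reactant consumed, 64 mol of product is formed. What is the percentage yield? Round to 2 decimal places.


Yield = (moles product / moles consumed) * 100%
Yield = (64 / 80) * 100
Yield = 0.8 * 100
Yield = 80.00%


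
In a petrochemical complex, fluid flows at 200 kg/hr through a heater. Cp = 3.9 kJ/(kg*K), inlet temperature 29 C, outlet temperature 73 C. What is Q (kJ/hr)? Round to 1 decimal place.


Q = m_dot * Cp * (T2 - T1)
Q = 200 * 3.9 * (73 - 29)
Q = 200 * 3.9 * 44
Q = 34320.0 kJ/hr


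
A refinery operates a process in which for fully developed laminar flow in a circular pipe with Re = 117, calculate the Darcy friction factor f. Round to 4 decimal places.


f = 64 / Re
f = 64 / 117
f = 0.5470


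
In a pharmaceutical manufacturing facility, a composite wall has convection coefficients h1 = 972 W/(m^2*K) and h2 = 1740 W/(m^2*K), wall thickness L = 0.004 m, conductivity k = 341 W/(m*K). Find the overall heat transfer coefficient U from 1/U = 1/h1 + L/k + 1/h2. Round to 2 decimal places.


1/U = 1/h1 + L/k + 1/h2
1/U = 1/972 + 0.004/341 + 1/1740
1/U = 0.0010288066 + 1.17302e-05 + 0.0005747126
1/U = 0.0016152494
U = 619.10 W/(m^2*K)


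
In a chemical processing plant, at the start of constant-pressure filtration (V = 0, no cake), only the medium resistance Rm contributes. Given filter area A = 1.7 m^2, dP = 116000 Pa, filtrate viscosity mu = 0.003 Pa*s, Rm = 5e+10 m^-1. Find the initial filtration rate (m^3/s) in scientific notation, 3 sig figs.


rate = A * dP / (mu * Rm)
rate = 1.7 * 116000 / (0.003 * 5e+10)
rate = 197200.0 / 1.500e+08
rate = 1.31e-03 m^3/s


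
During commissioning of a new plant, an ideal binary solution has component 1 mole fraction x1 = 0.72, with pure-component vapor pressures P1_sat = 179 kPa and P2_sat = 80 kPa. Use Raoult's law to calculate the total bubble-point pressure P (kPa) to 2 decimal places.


P = x1*P1_sat + x2*P2_sat
x2 = 1 - x1 = 1 - 0.72 = 0.28
P = 0.72*179 + 0.28*80
P = 128.88 + 22.4
P = 151.28 kPa


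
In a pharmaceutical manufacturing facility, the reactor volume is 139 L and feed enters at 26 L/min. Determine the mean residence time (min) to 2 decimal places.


tau = V / v0
tau = 139 / 26
tau = 5.35 min


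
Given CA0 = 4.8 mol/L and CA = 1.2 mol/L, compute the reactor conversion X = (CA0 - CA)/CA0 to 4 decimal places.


X = (CA0 - CA) / CA0
X = (4.8 - 1.2) / 4.8
X = 3.6 / 4.8
X = 0.7500


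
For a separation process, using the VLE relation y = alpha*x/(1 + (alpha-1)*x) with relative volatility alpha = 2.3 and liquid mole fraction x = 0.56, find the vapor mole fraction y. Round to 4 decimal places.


y = alpha*x / (1 + (alpha-1)*x)
y = 2.3*0.56 / (1 + (2.3-1)*0.56)
y = 1.288 / (1 + 0.728)
y = 1.288 / 1.728
y = 0.7454


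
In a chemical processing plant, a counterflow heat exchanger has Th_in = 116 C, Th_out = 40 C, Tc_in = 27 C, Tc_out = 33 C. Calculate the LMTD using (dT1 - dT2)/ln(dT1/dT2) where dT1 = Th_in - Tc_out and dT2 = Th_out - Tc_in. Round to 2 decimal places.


dT1 = Th_in - Tc_out = 116 - 33 = 83
dT2 = Th_out - Tc_in = 40 - 27 = 13
LMTD = (dT1 - dT2) / ln(dT1/dT2)
LMTD = (83 - 13) / ln(83/13)
LMTD = 37.76 K


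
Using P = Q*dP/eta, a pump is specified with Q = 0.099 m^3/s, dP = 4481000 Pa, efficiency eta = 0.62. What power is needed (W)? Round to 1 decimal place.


P = Q * dP / eta
P = 0.099 * 4481000 / 0.62
P = 443619.0 / 0.62
P = 715514.5 W


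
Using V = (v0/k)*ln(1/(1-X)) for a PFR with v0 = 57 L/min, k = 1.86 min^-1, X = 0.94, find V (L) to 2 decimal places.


V = (v0/k) * ln(1/(1-X))
V = (57/1.86) * ln(1/(1-0.94))
V = 30.645161 * ln(16.666667)
V = 30.645161 * 2.813411
V = 86.22 L


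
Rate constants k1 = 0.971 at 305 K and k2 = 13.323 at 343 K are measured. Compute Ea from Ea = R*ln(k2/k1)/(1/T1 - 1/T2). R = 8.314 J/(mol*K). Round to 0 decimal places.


Ea = R * ln(k2/k1) / (1/T1 - 1/T2)
ln(k2/k1) = ln(13.323/0.971) = 2.6189207
1/T1 - 1/T2 = 1/305 - 1/343 = 0.00036323663
Ea = 8.314 * 2.6189207 / 0.00036323663
Ea = 59944 J/mol


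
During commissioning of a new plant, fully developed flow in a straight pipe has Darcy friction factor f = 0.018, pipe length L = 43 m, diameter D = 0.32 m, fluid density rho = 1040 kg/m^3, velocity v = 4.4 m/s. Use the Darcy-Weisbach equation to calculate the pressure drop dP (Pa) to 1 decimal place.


dP = f * (L/D) * (rho*v^2/2)
dP = 0.018 * (43/0.32) * (1040*4.4^2/2)
L/D = 134.375
rho*v^2/2 = 1040*19.36/2 = 10067.2
dP = 0.018 * 134.375 * 10067.2
dP = 24350.0 Pa


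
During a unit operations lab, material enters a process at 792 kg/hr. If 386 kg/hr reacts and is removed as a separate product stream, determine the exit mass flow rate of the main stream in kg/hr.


Steady-state mass balance on the main outlet: F_out = F_in - F_removed
F_out = 792 - 386
F_out = 406 kg/hr


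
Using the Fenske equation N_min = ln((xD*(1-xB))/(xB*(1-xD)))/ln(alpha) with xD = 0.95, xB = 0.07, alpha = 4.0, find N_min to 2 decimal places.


N_min = ln((xD*(1-xB))/(xB*(1-xD))) / ln(alpha)
Numerator inside ln: 0.8835 / 0.0035 = 252.428571
ln(252.428571) = 5.531128
ln(alpha) = ln(4.0) = 1.386294
N_min = 5.531128 / 1.386294 = 3.99


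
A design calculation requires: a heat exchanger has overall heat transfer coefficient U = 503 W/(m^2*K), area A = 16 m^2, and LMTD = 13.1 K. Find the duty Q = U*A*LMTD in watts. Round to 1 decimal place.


Q = U * A * LMTD
Q = 503 * 16 * 13.1
Q = 105428.8 W


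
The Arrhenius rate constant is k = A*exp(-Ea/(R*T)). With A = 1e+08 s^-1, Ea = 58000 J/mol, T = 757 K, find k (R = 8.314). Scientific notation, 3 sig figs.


k = A * exp(-Ea/(R*T))
k = 1e+08 * exp(-58000 / (8.314 * 757))
k = 1e+08 * exp(-9.215568)
k = 9.95e+03


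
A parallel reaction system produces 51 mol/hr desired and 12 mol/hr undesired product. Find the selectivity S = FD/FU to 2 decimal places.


S = desired product rate / undesired product rate
S = 51 / 12
S = 4.25


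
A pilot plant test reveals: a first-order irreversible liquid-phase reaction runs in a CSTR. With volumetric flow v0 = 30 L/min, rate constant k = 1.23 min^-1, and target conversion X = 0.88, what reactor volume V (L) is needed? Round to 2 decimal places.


V = v0 * X / (k * (1 - X))
V = 30 * 0.88 / (1.23 * (1 - 0.88))
V = 26.4 / (1.23 * 0.12)
V = 26.4 / 0.1476
V = 178.86 L


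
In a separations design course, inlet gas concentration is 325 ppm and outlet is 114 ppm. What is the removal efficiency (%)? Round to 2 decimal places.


Efficiency = (G_in - G_out) / G_in * 100%
Efficiency = (325 - 114) / 325 * 100
Efficiency = 211 / 325 * 100
Efficiency = 64.92%


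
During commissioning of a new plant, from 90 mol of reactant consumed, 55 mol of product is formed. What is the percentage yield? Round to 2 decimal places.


Yield = (moles product / moles consumed) * 100%
Yield = (55 / 90) * 100
Yield = 0.6111 * 100
Yield = 61.11%


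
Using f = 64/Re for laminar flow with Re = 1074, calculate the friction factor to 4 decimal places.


f = 64 / Re
f = 64 / 1074
f = 0.0596


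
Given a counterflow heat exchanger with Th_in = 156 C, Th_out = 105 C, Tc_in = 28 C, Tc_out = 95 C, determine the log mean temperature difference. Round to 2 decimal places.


dT1 = Th_in - Tc_out = 156 - 95 = 61
dT2 = Th_out - Tc_in = 105 - 28 = 77
LMTD = (dT1 - dT2) / ln(dT1/dT2)
LMTD = (61 - 77) / ln(61/77)
LMTD = 68.69 K


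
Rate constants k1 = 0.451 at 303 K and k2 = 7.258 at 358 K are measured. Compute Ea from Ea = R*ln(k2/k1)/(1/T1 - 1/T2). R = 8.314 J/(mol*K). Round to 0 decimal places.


Ea = R * ln(k2/k1) / (1/T1 - 1/T2)
ln(k2/k1) = ln(7.258/0.451) = 2.7783922
1/T1 - 1/T2 = 1/303 - 1/358 = 0.000507033944
Ea = 8.314 * 2.7783922 / 0.000507033944
Ea = 45558 J/mol


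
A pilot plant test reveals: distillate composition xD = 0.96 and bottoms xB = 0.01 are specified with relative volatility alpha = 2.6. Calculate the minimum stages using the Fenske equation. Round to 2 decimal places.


N_min = ln((xD*(1-xB))/(xB*(1-xD))) / ln(alpha)
Numerator inside ln: 0.9504 / 0.0004 = 2376.0
ln(2376.0) = 7.773174
ln(alpha) = ln(2.6) = 0.955511
N_min = 7.773174 / 0.955511 = 8.14


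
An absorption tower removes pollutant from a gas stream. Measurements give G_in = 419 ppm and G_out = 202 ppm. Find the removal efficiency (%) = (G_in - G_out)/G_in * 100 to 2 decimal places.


Efficiency = (G_in - G_out) / G_in * 100%
Efficiency = (419 - 202) / 419 * 100
Efficiency = 217 / 419 * 100
Efficiency = 51.79%


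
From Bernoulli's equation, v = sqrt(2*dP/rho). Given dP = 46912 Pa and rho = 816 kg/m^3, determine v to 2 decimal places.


v = sqrt(2*dP/rho)
v = sqrt(2*46912/816)
v = sqrt(114.980392)
v = 10.72 m/s


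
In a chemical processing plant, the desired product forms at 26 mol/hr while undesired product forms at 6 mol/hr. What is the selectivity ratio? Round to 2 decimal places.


S = desired product rate / undesired product rate
S = 26 / 6
S = 4.33


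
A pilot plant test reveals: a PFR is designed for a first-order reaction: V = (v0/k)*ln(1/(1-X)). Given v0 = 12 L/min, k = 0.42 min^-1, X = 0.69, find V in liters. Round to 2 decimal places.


V = (v0/k) * ln(1/(1-X))
V = (12/0.42) * ln(1/(1-0.69))
V = 28.571429 * ln(3.225806)
V = 28.571429 * 1.171183
V = 33.46 L


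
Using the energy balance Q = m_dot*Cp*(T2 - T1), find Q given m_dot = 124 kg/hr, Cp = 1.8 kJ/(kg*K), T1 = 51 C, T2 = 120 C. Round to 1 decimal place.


Q = m_dot * Cp * (T2 - T1)
Q = 124 * 1.8 * (120 - 51)
Q = 124 * 1.8 * 69
Q = 15400.8 kJ/hr


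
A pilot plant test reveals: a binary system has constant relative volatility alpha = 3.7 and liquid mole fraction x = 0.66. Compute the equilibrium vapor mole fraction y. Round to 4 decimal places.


y = alpha*x / (1 + (alpha-1)*x)
y = 3.7*0.66 / (1 + (3.7-1)*0.66)
y = 2.442 / (1 + 1.782)
y = 2.442 / 2.782
y = 0.8778


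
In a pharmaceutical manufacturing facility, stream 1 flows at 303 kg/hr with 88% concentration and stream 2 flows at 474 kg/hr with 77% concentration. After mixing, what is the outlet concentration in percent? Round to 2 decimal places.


Mass balance on solute: F1*x1 + F2*x2 = F3*x3
F3 = F1 + F2 = 303 + 474 = 777 kg/hr
x3 = (F1*x1 + F2*x2)/F3
x3 = (303*0.88 + 474*0.77) / 777
x3 = 81.29%


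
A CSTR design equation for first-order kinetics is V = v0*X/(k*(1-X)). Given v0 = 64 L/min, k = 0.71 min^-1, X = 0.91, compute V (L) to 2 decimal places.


V = v0 * X / (k * (1 - X))
V = 64 * 0.91 / (0.71 * (1 - 0.91))
V = 58.24 / (0.71 * 0.09)
V = 58.24 / 0.0639
V = 911.42 L


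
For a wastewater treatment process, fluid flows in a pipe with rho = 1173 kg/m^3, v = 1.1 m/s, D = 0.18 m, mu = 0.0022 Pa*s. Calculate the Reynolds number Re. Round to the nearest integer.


Re = rho * v * D / mu
Re = 1173 * 1.1 * 0.18 / 0.0022
Re = 232.254 / 0.0022
Re = 105570


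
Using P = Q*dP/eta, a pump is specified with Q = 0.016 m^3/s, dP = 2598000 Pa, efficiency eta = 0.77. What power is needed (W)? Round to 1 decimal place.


P = Q * dP / eta
P = 0.016 * 2598000 / 0.77
P = 41568.0 / 0.77
P = 53984.4 W


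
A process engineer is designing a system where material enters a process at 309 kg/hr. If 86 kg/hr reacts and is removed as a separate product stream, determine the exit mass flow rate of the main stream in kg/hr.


Steady-state mass balance on the main outlet: F_out = F_in - F_removed
F_out = 309 - 86
F_out = 223 kg/hr


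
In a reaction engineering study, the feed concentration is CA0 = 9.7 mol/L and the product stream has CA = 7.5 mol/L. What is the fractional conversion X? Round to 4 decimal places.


X = (CA0 - CA) / CA0
X = (9.7 - 7.5) / 9.7
X = 2.2 / 9.7
X = 0.2268


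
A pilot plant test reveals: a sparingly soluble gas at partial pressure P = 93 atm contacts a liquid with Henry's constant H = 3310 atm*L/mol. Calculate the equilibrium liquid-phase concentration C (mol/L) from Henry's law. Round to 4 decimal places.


C = P / H
C = 93 / 3310
C = 0.0281 mol/L


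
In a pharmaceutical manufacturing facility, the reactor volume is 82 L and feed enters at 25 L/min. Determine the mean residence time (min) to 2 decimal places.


tau = V / v0
tau = 82 / 25
tau = 3.28 min


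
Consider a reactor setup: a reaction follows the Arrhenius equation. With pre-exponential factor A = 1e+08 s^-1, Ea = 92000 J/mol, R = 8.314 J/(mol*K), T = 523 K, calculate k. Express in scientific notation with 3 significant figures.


k = A * exp(-Ea/(R*T))
k = 1e+08 * exp(-92000 / (8.314 * 523))
k = 1e+08 * exp(-21.158073)
k = 6.47e-02


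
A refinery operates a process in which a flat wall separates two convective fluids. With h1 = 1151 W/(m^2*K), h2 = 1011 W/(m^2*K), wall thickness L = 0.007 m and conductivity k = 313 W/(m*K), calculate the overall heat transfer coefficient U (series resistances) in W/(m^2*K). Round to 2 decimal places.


1/U = 1/h1 + L/k + 1/h2
1/U = 1/1151 + 0.007/313 + 1/1011
1/U = 0.0008688097 + 2.23642e-05 + 0.0009891197
1/U = 0.0018802936
U = 531.83 W/(m^2*K)


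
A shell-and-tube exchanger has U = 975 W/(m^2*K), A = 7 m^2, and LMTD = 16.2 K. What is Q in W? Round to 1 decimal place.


Q = U * A * LMTD
Q = 975 * 7 * 16.2
Q = 110565.0 W


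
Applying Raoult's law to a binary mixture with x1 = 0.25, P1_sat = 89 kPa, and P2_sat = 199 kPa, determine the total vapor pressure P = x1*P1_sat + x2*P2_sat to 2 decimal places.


P = x1*P1_sat + x2*P2_sat
x2 = 1 - x1 = 1 - 0.25 = 0.75
P = 0.25*89 + 0.75*199
P = 22.25 + 149.25
P = 171.50 kPa


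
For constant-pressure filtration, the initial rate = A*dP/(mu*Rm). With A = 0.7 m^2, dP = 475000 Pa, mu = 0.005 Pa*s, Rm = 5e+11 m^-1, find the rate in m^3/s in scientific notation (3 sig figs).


rate = A * dP / (mu * Rm)
rate = 0.7 * 475000 / (0.005 * 5e+11)
rate = 332500.0 / 2.500e+09
rate = 1.33e-04 m^3/s


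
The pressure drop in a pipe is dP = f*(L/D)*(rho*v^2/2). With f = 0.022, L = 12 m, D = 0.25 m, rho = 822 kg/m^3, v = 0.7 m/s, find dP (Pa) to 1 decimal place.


dP = f * (L/D) * (rho*v^2/2)
dP = 0.022 * (12/0.25) * (822*0.7^2/2)
L/D = 48.0
rho*v^2/2 = 822*0.49/2 = 201.39
dP = 0.022 * 48.0 * 201.39
dP = 212.7 Pa


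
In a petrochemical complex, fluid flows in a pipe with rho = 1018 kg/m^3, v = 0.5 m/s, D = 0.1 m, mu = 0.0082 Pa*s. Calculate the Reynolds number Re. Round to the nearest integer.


Re = rho * v * D / mu
Re = 1018 * 0.5 * 0.1 / 0.0082
Re = 50.9 / 0.0082
Re = 6207


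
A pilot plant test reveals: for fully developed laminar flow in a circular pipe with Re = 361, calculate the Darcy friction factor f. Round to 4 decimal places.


f = 64 / Re
f = 64 / 361
f = 0.1773


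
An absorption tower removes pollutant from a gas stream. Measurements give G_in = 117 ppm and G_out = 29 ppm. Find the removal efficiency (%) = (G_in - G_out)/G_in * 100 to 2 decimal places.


Efficiency = (G_in - G_out) / G_in * 100%
Efficiency = (117 - 29) / 117 * 100
Efficiency = 88 / 117 * 100
Efficiency = 75.21%


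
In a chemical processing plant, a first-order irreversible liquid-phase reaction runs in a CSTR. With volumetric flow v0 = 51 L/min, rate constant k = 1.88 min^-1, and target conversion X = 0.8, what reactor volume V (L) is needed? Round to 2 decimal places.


V = v0 * X / (k * (1 - X))
V = 51 * 0.8 / (1.88 * (1 - 0.8))
V = 40.8 / (1.88 * 0.2)
V = 40.8 / 0.376
V = 108.51 L


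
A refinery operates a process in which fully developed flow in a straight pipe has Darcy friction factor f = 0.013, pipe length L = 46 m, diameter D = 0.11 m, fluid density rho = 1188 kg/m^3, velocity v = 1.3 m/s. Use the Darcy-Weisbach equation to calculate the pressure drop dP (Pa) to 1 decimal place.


dP = f * (L/D) * (rho*v^2/2)
dP = 0.013 * (46/0.11) * (1188*1.3^2/2)
L/D = 418.18181818
rho*v^2/2 = 1188*1.69/2 = 1003.86
dP = 0.013 * 418.18181818 * 1003.86
dP = 5457.3 Pa


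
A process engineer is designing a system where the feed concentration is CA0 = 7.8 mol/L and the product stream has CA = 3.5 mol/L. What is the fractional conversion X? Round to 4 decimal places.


X = (CA0 - CA) / CA0
X = (7.8 - 3.5) / 7.8
X = 4.3 / 7.8
X = 0.5513


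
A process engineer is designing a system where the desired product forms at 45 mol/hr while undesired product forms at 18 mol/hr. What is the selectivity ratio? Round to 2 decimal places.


S = desired product rate / undesired product rate
S = 45 / 18
S = 2.50


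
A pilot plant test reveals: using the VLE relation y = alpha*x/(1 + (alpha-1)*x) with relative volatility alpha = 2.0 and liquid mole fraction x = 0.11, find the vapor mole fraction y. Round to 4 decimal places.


y = alpha*x / (1 + (alpha-1)*x)
y = 2.0*0.11 / (1 + (2.0-1)*0.11)
y = 0.22 / (1 + 0.11)
y = 0.22 / 1.11
y = 0.1982


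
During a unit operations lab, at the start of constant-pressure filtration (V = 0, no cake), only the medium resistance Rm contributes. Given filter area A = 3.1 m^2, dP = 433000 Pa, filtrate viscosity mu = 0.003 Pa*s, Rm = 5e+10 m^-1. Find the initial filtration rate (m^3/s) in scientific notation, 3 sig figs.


rate = A * dP / (mu * Rm)
rate = 3.1 * 433000 / (0.003 * 5e+10)
rate = 1342300.0 / 1.500e+08
rate = 8.95e-03 m^3/s


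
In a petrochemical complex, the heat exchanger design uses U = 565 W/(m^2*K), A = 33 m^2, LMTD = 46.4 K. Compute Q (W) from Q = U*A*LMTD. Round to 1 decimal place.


Q = U * A * LMTD
Q = 565 * 33 * 46.4
Q = 865128.0 W


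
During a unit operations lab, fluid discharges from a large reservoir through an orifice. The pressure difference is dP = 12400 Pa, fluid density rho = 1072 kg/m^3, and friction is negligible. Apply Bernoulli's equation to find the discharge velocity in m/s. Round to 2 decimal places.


v = sqrt(2*dP/rho)
v = sqrt(2*12400/1072)
v = sqrt(23.134328)
v = 4.81 m/s


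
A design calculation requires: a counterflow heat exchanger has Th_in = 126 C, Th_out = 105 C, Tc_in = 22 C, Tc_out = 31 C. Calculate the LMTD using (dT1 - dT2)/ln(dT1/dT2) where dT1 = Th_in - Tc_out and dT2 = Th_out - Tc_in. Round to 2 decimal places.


dT1 = Th_in - Tc_out = 126 - 31 = 95
dT2 = Th_out - Tc_in = 105 - 22 = 83
LMTD = (dT1 - dT2) / ln(dT1/dT2)
LMTD = (95 - 83) / ln(95/83)
LMTD = 88.87 K


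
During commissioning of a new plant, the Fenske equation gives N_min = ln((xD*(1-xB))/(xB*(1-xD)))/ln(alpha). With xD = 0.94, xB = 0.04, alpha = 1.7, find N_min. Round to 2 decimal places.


N_min = ln((xD*(1-xB))/(xB*(1-xD))) / ln(alpha)
Numerator inside ln: 0.9024 / 0.0024 = 376.0
ln(376.0) = 5.929589
ln(alpha) = ln(1.7) = 0.530628
N_min = 5.929589 / 0.530628 = 11.17


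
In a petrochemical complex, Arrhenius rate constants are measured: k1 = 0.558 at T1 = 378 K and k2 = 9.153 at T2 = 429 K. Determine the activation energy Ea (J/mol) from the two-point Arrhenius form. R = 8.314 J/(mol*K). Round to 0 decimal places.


Ea = R * ln(k2/k1) / (1/T1 - 1/T2)
ln(k2/k1) = ln(9.153/0.558) = 2.797478
1/T1 - 1/T2 = 1/378 - 1/429 = 0.000314500315
Ea = 8.314 * 2.797478 / 0.000314500315
Ea = 73953 J/mol


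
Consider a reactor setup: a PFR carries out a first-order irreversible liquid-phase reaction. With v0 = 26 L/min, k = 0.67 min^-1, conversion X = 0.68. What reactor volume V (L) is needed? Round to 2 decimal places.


V = (v0/k) * ln(1/(1-X))
V = (26/0.67) * ln(1/(1-0.68))
V = 38.80597 * ln(3.125)
V = 38.80597 * 1.139434
V = 44.22 L


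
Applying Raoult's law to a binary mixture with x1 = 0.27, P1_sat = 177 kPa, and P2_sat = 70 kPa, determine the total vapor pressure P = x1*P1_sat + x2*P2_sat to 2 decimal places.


P = x1*P1_sat + x2*P2_sat
x2 = 1 - x1 = 1 - 0.27 = 0.73
P = 0.27*177 + 0.73*70
P = 47.79 + 51.1
P = 98.89 kPa


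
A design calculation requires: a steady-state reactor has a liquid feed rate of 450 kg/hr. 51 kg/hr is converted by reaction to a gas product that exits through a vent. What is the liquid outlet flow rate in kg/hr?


Steady-state mass balance on the main outlet: F_out = F_in - F_removed
F_out = 450 - 51
F_out = 399 kg/hr


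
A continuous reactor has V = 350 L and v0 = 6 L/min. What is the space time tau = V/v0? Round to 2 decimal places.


tau = V / v0
tau = 350 / 6
tau = 58.33 min


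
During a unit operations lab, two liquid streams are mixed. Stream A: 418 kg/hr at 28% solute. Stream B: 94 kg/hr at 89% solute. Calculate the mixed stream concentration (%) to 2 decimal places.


Mass balance on solute: F1*x1 + F2*x2 = F3*x3
F3 = F1 + F2 = 418 + 94 = 512 kg/hr
x3 = (F1*x1 + F2*x2)/F3
x3 = (418*0.28 + 94*0.89) / 512
x3 = 39.20%


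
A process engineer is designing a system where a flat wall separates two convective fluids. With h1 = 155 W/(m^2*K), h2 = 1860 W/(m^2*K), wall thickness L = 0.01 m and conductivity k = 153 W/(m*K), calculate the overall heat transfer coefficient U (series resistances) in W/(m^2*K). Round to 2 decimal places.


1/U = 1/h1 + L/k + 1/h2
1/U = 1/155 + 0.01/153 + 1/1860
1/U = 0.0064516129 + 6.53595e-05 + 0.0005376344
1/U = 0.0070546068
U = 141.75 W/(m^2*K)


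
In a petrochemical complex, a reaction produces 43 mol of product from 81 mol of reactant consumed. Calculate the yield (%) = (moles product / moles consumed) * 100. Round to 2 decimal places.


Yield = (moles product / moles consumed) * 100%
Yield = (43 / 81) * 100
Yield = 0.5309 * 100
Yield = 53.09%


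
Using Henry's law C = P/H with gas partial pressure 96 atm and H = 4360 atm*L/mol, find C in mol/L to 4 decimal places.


C = P / H
C = 96 / 4360
C = 0.0220 mol/L


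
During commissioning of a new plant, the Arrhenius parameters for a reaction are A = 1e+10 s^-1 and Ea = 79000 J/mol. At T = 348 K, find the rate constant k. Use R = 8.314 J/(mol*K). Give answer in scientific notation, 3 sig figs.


k = A * exp(-Ea/(R*T))
k = 1e+10 * exp(-79000 / (8.314 * 348))
k = 1e+10 * exp(-27.304726)
k = 1.39e-02


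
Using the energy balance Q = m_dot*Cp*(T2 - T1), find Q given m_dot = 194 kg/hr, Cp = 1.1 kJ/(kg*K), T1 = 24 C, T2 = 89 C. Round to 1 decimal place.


Q = m_dot * Cp * (T2 - T1)
Q = 194 * 1.1 * (89 - 24)
Q = 194 * 1.1 * 65
Q = 13871.0 kJ/hr


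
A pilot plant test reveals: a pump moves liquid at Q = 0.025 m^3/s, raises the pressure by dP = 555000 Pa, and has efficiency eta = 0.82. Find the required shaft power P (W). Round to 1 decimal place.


P = Q * dP / eta
P = 0.025 * 555000 / 0.82
P = 13875.0 / 0.82
P = 16920.7 W


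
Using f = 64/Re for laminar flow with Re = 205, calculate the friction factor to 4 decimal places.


f = 64 / Re
f = 64 / 205
f = 0.3122


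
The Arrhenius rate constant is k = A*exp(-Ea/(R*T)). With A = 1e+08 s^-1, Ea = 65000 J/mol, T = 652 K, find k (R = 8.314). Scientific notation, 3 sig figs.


k = A * exp(-Ea/(R*T))
k = 1e+08 * exp(-65000 / (8.314 * 652))
k = 1e+08 * exp(-11.991009)
k = 6.20e+02


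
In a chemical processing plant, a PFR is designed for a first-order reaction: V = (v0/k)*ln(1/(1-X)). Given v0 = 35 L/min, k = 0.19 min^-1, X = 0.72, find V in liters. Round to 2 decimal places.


V = (v0/k) * ln(1/(1-X))
V = (35/0.19) * ln(1/(1-0.72))
V = 184.210526 * ln(3.571429)
V = 184.210526 * 1.272966
V = 234.49 L


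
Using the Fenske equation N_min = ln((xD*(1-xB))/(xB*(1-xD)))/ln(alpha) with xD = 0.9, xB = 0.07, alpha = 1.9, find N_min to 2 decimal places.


N_min = ln((xD*(1-xB))/(xB*(1-xD))) / ln(alpha)
Numerator inside ln: 0.837 / 0.007 = 119.571429
ln(119.571429) = 4.783914
ln(alpha) = ln(1.9) = 0.641854
N_min = 4.783914 / 0.641854 = 7.45


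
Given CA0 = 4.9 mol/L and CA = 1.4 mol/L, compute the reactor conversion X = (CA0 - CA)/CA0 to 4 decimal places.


X = (CA0 - CA) / CA0
X = (4.9 - 1.4) / 4.9
X = 3.5 / 4.9
X = 0.7143


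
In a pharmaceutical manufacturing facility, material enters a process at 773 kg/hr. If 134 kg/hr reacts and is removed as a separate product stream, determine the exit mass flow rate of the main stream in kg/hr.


Steady-state mass balance on the main outlet: F_out = F_in - F_removed
F_out = 773 - 134
F_out = 639 kg/hr


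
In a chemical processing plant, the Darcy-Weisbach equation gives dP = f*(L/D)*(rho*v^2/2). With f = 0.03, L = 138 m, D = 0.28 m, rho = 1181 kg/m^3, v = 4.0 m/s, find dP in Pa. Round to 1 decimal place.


dP = f * (L/D) * (rho*v^2/2)
dP = 0.03 * (138/0.28) * (1181*4.0^2/2)
L/D = 492.85714286
rho*v^2/2 = 1181*16.0/2 = 9448.0
dP = 0.03 * 492.85714286 * 9448.0
dP = 139695.4 Pa


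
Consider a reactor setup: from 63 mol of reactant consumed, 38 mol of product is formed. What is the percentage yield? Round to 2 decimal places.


Yield = (moles product / moles consumed) * 100%
Yield = (38 / 63) * 100
Yield = 0.6032 * 100
Yield = 60.32%


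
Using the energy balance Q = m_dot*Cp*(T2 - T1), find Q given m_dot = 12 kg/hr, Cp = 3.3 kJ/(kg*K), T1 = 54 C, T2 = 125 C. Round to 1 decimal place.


Q = m_dot * Cp * (T2 - T1)
Q = 12 * 3.3 * (125 - 54)
Q = 12 * 3.3 * 71
Q = 2811.6 kJ/hr


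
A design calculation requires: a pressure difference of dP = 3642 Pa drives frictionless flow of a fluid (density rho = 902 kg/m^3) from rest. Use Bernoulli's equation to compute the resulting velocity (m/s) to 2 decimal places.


v = sqrt(2*dP/rho)
v = sqrt(2*3642/902)
v = sqrt(8.075388)
v = 2.84 m/s


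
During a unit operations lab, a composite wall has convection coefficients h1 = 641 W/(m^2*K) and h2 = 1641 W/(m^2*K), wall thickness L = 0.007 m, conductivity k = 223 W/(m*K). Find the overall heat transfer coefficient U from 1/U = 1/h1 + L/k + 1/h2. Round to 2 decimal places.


1/U = 1/h1 + L/k + 1/h2
1/U = 1/641 + 0.007/223 + 1/1641
1/U = 0.0015600624 + 3.13901e-05 + 0.0006093845
1/U = 0.002200837
U = 454.37 W/(m^2*K)


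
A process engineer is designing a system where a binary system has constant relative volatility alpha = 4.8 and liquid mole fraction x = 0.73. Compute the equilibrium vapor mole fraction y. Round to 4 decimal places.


y = alpha*x / (1 + (alpha-1)*x)
y = 4.8*0.73 / (1 + (4.8-1)*0.73)
y = 3.504 / (1 + 2.774)
y = 3.504 / 3.774
y = 0.9285


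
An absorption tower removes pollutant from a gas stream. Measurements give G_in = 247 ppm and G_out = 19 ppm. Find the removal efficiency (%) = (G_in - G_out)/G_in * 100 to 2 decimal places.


Efficiency = (G_in - G_out) / G_in * 100%
Efficiency = (247 - 19) / 247 * 100
Efficiency = 228 / 247 * 100
Efficiency = 92.31%


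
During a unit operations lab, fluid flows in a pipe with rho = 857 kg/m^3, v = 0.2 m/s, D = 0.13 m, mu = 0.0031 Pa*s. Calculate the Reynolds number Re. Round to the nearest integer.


Re = rho * v * D / mu
Re = 857 * 0.2 * 0.13 / 0.0031
Re = 22.282 / 0.0031
Re = 7188


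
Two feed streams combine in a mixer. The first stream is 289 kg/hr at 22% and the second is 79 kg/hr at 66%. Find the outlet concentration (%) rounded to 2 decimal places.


Mass balance on solute: F1*x1 + F2*x2 = F3*x3
F3 = F1 + F2 = 289 + 79 = 368 kg/hr
x3 = (F1*x1 + F2*x2)/F3
x3 = (289*0.22 + 79*0.66) / 368
x3 = 31.45%


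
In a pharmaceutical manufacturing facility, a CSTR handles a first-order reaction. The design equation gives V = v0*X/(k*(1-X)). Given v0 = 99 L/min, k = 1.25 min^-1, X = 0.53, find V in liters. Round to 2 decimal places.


V = v0 * X / (k * (1 - X))
V = 99 * 0.53 / (1.25 * (1 - 0.53))
V = 52.47 / (1.25 * 0.47)
V = 52.47 / 0.5875
V = 89.31 L
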